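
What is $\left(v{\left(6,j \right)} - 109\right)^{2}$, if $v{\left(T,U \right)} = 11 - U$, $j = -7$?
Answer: $8281$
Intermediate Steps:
$\left(v{\left(6,j \right)} - 109\right)^{2} = \left(\left(11 - -7\right) - 109\right)^{2} = \left(\left(11 + 7\right) - 109\right)^{2} = \left(18 - 109\right)^{2} = \left(-91\right)^{2} = 8281$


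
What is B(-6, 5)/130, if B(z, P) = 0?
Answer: 0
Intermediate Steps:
B(-6, 5)/130 = 0/130 = 0*(1/130) = 0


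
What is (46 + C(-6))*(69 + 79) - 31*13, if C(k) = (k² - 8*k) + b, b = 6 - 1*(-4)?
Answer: 20317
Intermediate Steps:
b = 10 (b = 6 + 4 = 10)
C(k) = 10 + k² - 8*k (C(k) = (k² - 8*k) + 10 = 10 + k² - 8*k)
(46 + C(-6))*(69 + 79) - 31*13 = (46 + (10 + (-6)² - 8*(-6)))*(69 + 79) - 31*13 = (46 + (10 + 36 + 48))*148 - 403 = (46 + 94)*148 - 403 = 140*148 - 403 = 20720 - 403 = 20317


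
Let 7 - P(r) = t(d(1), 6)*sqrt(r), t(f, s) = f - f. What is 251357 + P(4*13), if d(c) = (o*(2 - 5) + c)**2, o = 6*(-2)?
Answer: 251364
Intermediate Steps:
o = -12
d(c) = (36 + c)**2 (d(c) = (-12*(2 - 5) + c)**2 = (-12*(-3) + c)**2 = (36 + c)**2)
t(f, s) = 0
P(r) = 7 (P(r) = 7 - 0*sqrt(r) = 7 - 1*0 = 7 + 0 = 7)
251357 + P(4*13) = 251357 + 7 = 251364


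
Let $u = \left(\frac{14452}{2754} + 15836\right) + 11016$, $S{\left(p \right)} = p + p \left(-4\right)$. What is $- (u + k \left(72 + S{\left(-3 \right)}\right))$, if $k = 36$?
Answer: $- \frac{40997762}{1377} \approx -29773.0$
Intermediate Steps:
$S{\left(p \right)} = - 3 p$ ($S{\left(p \right)} = p - 4 p = - 3 p$)
$u = \frac{36982430}{1377}$ ($u = \left(14452 \cdot \frac{1}{2754} + 15836\right) + 11016 = \left(\frac{7226}{1377} + 15836\right) + 11016 = \frac{21813398}{1377} + 11016 = \frac{36982430}{1377} \approx 26857.0$)
$- (u + k \left(72 + S{\left(-3 \right)}\right)) = - (\frac{36982430}{1377} + 36 \left(72 - -9\right)) = - (\frac{36982430}{1377} + 36 \left(72 + 9\right)) = - (\frac{36982430}{1377} + 36 \cdot 81) = - (\frac{36982430}{1377} + 2916) = \left(-1\right) \frac{40997762}{1377} = - \frac{40997762}{1377}$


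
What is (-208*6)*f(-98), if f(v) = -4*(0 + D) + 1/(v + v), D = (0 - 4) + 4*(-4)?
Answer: -4891848/49 ≈ -99834.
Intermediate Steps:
D = -20 (D = -4 - 16 = -20)
f(v) = 80 + 1/(2*v) (f(v) = -4*(0 - 20) + 1/(v + v) = -4*(-20) + 1/(2*v) = 80 + 1/(2*v))
(-208*6)*f(-98) = (-208*6)*(80 + (½)/(-98)) = -1248*(80 + (½)*(-1/98)) = -1248*(80 - 1/196) = -1248*15679/196 = -4891848/49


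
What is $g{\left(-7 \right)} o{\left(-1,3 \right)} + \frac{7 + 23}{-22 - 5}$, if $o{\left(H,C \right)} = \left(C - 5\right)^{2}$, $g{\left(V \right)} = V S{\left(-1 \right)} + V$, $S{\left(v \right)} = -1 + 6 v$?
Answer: $\frac{1502}{9} \approx 166.89$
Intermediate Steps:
$g{\left(V \right)} = - 6 V$ ($g{\left(V \right)} = V \left(-1 + 6 \left(-1\right)\right) + V = V \left(-1 - 6\right) + V = V \left(-7\right) + V = - 7 V + V = - 6 V$)
$o{\left(H,C \right)} = \left(-5 + C\right)^{2}$
$g{\left(-7 \right)} o{\left(-1,3 \right)} + \frac{7 + 23}{-22 - 5} = \left(-6\right) \left(-7\right) \left(-5 + 3\right)^{2} + \frac{7 + 23}{-22 - 5} = 42 \left(-2\right)^{2} + \frac{30}{-27} = 42 \cdot 4 + 30 \left(- \frac{1}{27}\right) = 168 - \frac{10}{9} = \frac{1502}{9}$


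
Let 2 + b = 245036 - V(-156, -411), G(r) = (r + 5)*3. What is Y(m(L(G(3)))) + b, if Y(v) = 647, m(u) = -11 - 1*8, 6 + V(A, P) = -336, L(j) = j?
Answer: 246023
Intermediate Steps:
G(r) = 15 + 3*r (G(r) = (5 + r)*3 = 15 + 3*r)
V(A, P) = -342 (V(A, P) = -6 - 336 = -342)
m(u) = -19 (m(u) = -11 - 8 = -19)
b = 245376 (b = -2 + (245036 - 1*(-342)) = -2 + (245036 + 342) = -2 + 245378 = 245376)
Y(m(L(G(3)))) + b = 647 + 245376 = 246023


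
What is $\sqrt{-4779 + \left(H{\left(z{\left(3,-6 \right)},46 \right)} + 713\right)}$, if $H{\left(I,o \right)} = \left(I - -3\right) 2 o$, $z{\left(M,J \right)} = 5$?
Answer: $3 i \sqrt{370} \approx 57.706 i$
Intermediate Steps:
$H{\left(I,o \right)} = o \left(6 + 2 I\right)$ ($H{\left(I,o \right)} = \left(I + 3\right) 2 o = \left(3 + I\right) 2 o = \left(6 + 2 I\right) o = o \left(6 + 2 I\right)$)
$\sqrt{-4779 + \left(H{\left(z{\left(3,-6 \right)},46 \right)} + 713\right)} = \sqrt{-4779 + \left(2 \cdot 46 \left(3 + 5\right) + 713\right)} = \sqrt{-4779 + \left(2 \cdot 46 \cdot 8 + 713\right)} = \sqrt{-4779 + \left(736 + 713\right)} = \sqrt{-4779 + 1449} = \sqrt{-3330} = 3 i \sqrt{370}$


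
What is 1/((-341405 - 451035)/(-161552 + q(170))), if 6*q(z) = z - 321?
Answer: 88133/432240 ≈ 0.20390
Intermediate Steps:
q(z) = -107/2 + z/6 (q(z) = (z - 321)/6 = (-321 + z)/6 = -107/2 + z/6)
1/((-341405 - 451035)/(-161552 + q(170))) = 1/((-341405 - 451035)/(-161552 + (-107/2 + (⅙)*170))) = 1/(-792440/(-161552 + (-107/2 + 85/3))) = 1/(-792440/(-161552 - 151/6)) = 1/(-792440/(-969463/6)) = 1/(-792440*(-6/969463)) = 1/(432240/88133) = 88133/432240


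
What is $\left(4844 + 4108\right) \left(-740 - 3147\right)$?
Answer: $-34796424$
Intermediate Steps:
$\left(4844 + 4108\right) \left(-740 - 3147\right) = 8952 \left(-3887\right) = -34796424$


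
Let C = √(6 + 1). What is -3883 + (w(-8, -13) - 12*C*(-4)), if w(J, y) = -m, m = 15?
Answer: -3898 + 48*√7 ≈ -3771.0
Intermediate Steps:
w(J, y) = -15 (w(J, y) = -1*15 = -15)
C = √7 ≈ 2.6458
-3883 + (w(-8, -13) - 12*C*(-4)) = -3883 + (-15 - 12*√7*(-4)) = -3883 + (-15 - (-48)*√7) = -3883 + (-15 + 48*√7) = -3898 + 48*√7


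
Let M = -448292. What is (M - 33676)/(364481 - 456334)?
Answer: 481968/91853 ≈ 5.2472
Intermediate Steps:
(M - 33676)/(364481 - 456334) = (-448292 - 33676)/(364481 - 456334) = -481968/(-91853) = -481968*(-1/91853) = 481968/91853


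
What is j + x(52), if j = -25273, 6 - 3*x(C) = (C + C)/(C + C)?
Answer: -75814/3 ≈ -25271.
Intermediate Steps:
x(C) = 5/3 (x(C) = 2 - (C + C)/(3*(C + C)) = 2 - 2*C/(3*(2*C)) = 2 - 2*C*1/(2*C)/3 = 2 - ⅓*1 = 2 - ⅓ = 5/3)
j + x(52) = -25273 + 5/3 = -75814/3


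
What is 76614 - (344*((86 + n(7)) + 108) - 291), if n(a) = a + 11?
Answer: 3977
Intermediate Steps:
n(a) = 11 + a
76614 - (344*((86 + n(7)) + 108) - 291) = 76614 - (344*((86 + (11 + 7)) + 108) - 291) = 76614 - (344*((86 + 18) + 108) - 291) = 76614 - (344*(104 + 108) - 291) = 76614 - (344*212 - 291) = 76614 - (72928 - 291) = 76614 - 1*72637 = 76614 - 72637 = 3977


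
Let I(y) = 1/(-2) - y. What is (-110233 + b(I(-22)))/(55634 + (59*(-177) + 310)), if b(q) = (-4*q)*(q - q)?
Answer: -110233/45501 ≈ -2.4226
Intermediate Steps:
I(y) = -1/2 - y
b(q) = 0 (b(q) = -4*q*0 = 0)
(-110233 + b(I(-22)))/(55634 + (59*(-177) + 310)) = (-110233 + 0)/(55634 + (59*(-177) + 310)) = -110233/(55634 + (-10443 + 310)) = -110233/(55634 - 10133) = -110233/45501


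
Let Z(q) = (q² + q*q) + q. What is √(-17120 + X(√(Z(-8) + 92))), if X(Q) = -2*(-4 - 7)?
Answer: I*√17098 ≈ 130.76*I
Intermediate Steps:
Z(q) = q + 2*q² (Z(q) = (q² + q²) + q = 2*q² + q = q + 2*q²)
X(Q) = 22 (X(Q) = -2*(-11) = 22)
√(-17120 + X(√(Z(-8) + 92))) = √(-17120 + 22) = √(-17098) = I*√17098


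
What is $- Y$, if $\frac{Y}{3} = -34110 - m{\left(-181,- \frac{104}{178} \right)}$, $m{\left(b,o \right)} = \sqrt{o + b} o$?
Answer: $102330 - \frac{156 i \sqrt{1438329}}{7921} \approx 1.0233 \cdot 10^{5} - 23.62 i$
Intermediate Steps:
$m{\left(b,o \right)} = o \sqrt{b + o}$ ($m{\left(b,o \right)} = \sqrt{b + o} o = o \sqrt{b + o}$)
$Y = -102330 + \frac{156 i \sqrt{1438329}}{7921}$ ($Y = 3 \left(-34110 - - \frac{104}{178} \sqrt{-181 - \frac{104}{178}}\right) = 3 \left(-34110 - \left(-104\right) \frac{1}{178} \sqrt{-181 - \frac{52}{89}}\right) = 3 \left(-34110 - - \frac{52 \sqrt{-181 - \frac{52}{89}}}{89}\right) = 3 \left(-34110 - - \frac{52 \sqrt{- \frac{16161}{89}}}{89}\right) = 3 \left(-34110 - - \frac{52 \frac{i \sqrt{1438329}}{89}}{89}\right) = 3 \left(-34110 - - \frac{52 i \sqrt{1438329}}{7921}\right) = 3 \left(-34110 + \frac{52 i \sqrt{1438329}}{7921}\right) = -102330 + \frac{156 i \sqrt{1438329}}{7921} \approx -1.0233 \cdot 10^{5} + 23.62 i$)
$- Y = - (-102330 + \frac{156 i \sqrt{1438329}}{7921}) = 102330 - \frac{156 i \sqrt{1438329}}{7921}$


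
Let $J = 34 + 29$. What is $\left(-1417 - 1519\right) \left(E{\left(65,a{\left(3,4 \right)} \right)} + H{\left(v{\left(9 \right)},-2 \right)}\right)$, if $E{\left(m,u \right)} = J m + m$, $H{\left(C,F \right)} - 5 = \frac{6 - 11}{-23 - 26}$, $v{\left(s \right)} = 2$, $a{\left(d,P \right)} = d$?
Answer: $- \frac{599208240}{49} \approx -1.2229 \cdot 10^{7}$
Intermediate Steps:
$J = 63$
$H{\left(C,F \right)} = \frac{250}{49}$ ($H{\left(C,F \right)} = 5 + \frac{6 - 11}{-23 - 26} = 5 - \frac{5}{-49} = 5 - - \frac{5}{49} = 5 + \frac{5}{49} = \frac{250}{49}$)
$E{\left(m,u \right)} = 64 m$ ($E{\left(m,u \right)} = 63 m + m = 64 m$)
$\left(-1417 - 1519\right) \left(E{\left(65,a{\left(3,4 \right)} \right)} + H{\left(v{\left(9 \right)},-2 \right)}\right) = \left(-1417 - 1519\right) \left(64 \cdot 65 + \frac{250}{49}\right) = - 2936 \left(4160 + \frac{250}{49}\right) = \left(-2936\right) \frac{204090}{49} = - \frac{599208240}{49}$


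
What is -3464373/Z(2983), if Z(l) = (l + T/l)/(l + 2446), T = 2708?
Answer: -18701501891237/2966999 ≈ -6.3032e+6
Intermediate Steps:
Z(l) = (l + 2708/l)/(2446 + l) (Z(l) = (l + 2708/l)/(l + 2446) = (l + 2708/l)/(2446 + l))
-3464373/Z(2983) = -3464373*2983*(2446 + 2983)/(2708 + 2983²) = -3464373*16194707/(2708 + 8898289) = -3464373/((1/2983)*(1/5429)*8900997) = -3464373/8900997/16194707 = -3464373*16194707/8900997 = -18701501891237/2966999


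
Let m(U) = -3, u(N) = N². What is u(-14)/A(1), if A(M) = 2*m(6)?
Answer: -98/3 ≈ -32.667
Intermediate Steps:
A(M) = -6 (A(M) = 2*(-3) = -6)
u(-14)/A(1) = (-14)²/(-6) = 196*(-⅙) = -98/3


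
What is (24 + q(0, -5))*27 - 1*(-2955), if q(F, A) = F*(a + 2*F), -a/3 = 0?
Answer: 3603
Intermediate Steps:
a = 0 (a = -3*0 = 0)
q(F, A) = 2*F² (q(F, A) = F*(0 + 2*F) = F*(2*F) = 2*F²)
(24 + q(0, -5))*27 - 1*(-2955) = (24 + 2*0²)*27 - 1*(-2955) = (24 + 2*0)*27 + 2955 = (24 + 0)*27 + 2955 = 24*27 + 2955 = 648 + 2955 = 3603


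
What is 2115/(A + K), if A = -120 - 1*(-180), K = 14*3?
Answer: 705/34 ≈ 20.735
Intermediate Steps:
K = 42
A = 60 (A = -120 + 180 = 60)
2115/(A + K) = 2115/(60 + 42) = 2115/102 = (1/102)*2115 = 705/34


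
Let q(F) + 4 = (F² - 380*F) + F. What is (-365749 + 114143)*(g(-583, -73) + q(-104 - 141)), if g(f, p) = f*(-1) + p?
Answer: -38592837916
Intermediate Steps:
g(f, p) = p - f (g(f, p) = -f + p = p - f)
q(F) = -4 + F² - 379*F (q(F) = -4 + ((F² - 380*F) + F) = -4 + (F² - 379*F) = -4 + F² - 379*F)
(-365749 + 114143)*(g(-583, -73) + q(-104 - 141)) = (-365749 + 114143)*((-73 - 1*(-583)) + (-4 + (-104 - 141)² - 379*(-104 - 141))) = -251606*((-73 + 583) + (-4 + (-245)² - 379*(-245))) = -251606*(510 + (-4 + 60025 + 92855)) = -251606*(510 + 152876) = -251606*153386 = -38592837916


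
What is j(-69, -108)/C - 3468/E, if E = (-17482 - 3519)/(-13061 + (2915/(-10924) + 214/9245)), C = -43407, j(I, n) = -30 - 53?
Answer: -49642268974016922026/23015921197024665 ≈ -2156.9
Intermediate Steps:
j(I, n) = -83
E = 2120940972380/1319086086619 (E = -21001/(-13061 + (2915*(-1/10924) + 214*(1/9245))) = -21001/(-13061 + (-2915/10924 + 214/9245)) = -21001/(-13061 - 24611439/100992380) = -21001/(-1319086086619/100992380) = -21001*(-100992380/1319086086619) = 2120940972380/1319086086619 ≈ 1.6079)
j(-69, -108)/C - 3468/E = -83/(-43407) - 3468/2120940972380/1319086086619 = -83*(-1/43407) - 3468*1319086086619/2120940972380 = 83/43407 - 1143647637098673/530235243095 = -49642268974016922026/23015921197024665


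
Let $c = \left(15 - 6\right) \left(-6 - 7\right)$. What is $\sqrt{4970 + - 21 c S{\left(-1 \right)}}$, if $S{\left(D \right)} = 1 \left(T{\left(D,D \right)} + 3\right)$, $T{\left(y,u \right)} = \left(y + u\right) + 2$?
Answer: $\sqrt{12341} \approx 111.09$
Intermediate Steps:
$c = -117$ ($c = 9 \left(-13\right) = -117$)
$T{\left(y,u \right)} = 2 + u + y$ ($T{\left(y,u \right)} = \left(u + y\right) + 2 = 2 + u + y$)
$S{\left(D \right)} = 5 + 2 D$ ($S{\left(D \right)} = 1 \left(\left(2 + D + D\right) + 3\right) = 1 \left(\left(2 + 2 D\right) + 3\right) = 1 \left(5 + 2 D\right) = 5 + 2 D$)
$\sqrt{4970 + - 21 c S{\left(-1 \right)}} = \sqrt{4970 + \left(-21\right) \left(-117\right) \left(5 + 2 \left(-1\right)\right)} = \sqrt{4970 + 2457 \left(5 - 2\right)} = \sqrt{4970 + 2457 \cdot 3} = \sqrt{4970 + 7371} = \sqrt{12341}$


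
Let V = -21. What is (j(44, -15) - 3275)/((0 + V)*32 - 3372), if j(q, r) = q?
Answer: 1077/1348 ≈ 0.79896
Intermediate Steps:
(j(44, -15) - 3275)/((0 + V)*32 - 3372) = (44 - 3275)/((0 - 21)*32 - 3372) = -3231/(-21*32 - 3372) = -3231/(-672 - 3372) = -3231/(-4044) = -3231*(-1/4044) = 1077/1348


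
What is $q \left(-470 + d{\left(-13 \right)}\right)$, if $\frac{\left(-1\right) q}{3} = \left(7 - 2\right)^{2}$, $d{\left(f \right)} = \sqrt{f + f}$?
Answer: $35250 - 75 i \sqrt{26} \approx 35250.0 - 382.43 i$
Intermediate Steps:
$d{\left(f \right)} = \sqrt{2} \sqrt{f}$ ($d{\left(f \right)} = \sqrt{2 f} = \sqrt{2} \sqrt{f}$)
$q = -75$ ($q = - 3 \left(7 - 2\right)^{2} = - 3 \cdot 5^{2} = \left(-3\right) 25 = -75$)
$q \left(-470 + d{\left(-13 \right)}\right) = - 75 \left(-470 + \sqrt{2} \sqrt{-13}\right) = - 75 \left(-470 + \sqrt{2} i \sqrt{13}\right) = - 75 \left(-470 + i \sqrt{26}\right) = 35250 - 75 i \sqrt{26}$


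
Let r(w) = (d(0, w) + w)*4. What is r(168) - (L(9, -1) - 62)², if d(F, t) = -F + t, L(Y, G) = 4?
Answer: -2020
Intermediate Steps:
d(F, t) = t - F
r(w) = 8*w (r(w) = ((w - 1*0) + w)*4 = ((w + 0) + w)*4 = (w + w)*4 = (2*w)*4 = 8*w)
r(168) - (L(9, -1) - 62)² = 8*168 - (4 - 62)² = 1344 - 1*(-58)² = 1344 - 1*3364 = 1344 - 3364 = -2020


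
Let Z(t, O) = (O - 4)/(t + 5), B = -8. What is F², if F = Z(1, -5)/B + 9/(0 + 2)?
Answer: 5625/256 ≈ 21.973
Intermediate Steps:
Z(t, O) = (-4 + O)/(5 + t)
F = 75/16 (F = ((-4 - 5)/(5 + 1))/(-8) + 9/(0 + 2) = (-9/6)*(-⅛) + 9/2 = ((⅙)*(-9))*(-⅛) + 9*(½) = -3/2*(-⅛) + 9/2 = 3/16 + 9/2 = 75/16 ≈ 4.6875)
F² = (75/16)² = 5625/256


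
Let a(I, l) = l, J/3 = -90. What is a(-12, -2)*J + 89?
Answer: 629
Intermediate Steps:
J = -270 (J = 3*(-90) = -270)
a(-12, -2)*J + 89 = -2*(-270) + 89 = 540 + 89 = 629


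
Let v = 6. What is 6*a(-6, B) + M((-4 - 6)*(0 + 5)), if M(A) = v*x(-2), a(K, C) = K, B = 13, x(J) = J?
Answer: -48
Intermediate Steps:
M(A) = -12 (M(A) = 6*(-2) = -12)
6*a(-6, B) + M((-4 - 6)*(0 + 5)) = 6*(-6) - 12 = -36 - 12 = -48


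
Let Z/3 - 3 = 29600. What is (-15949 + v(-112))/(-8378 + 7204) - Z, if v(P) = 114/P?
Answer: -5837765695/65744 ≈ -88795.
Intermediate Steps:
Z = 88809 (Z = 9 + 3*29600 = 9 + 88800 = 88809)
(-15949 + v(-112))/(-8378 + 7204) - Z = (-15949 + 114/(-112))/(-8378 + 7204) - 1*88809 = (-15949 + 114*(-1/112))/(-1174) - 88809 = (-15949 - 57/56)*(-1/1174) - 88809 = -893201/56*(-1/1174) - 88809 = 893201/65744 - 88809 = -5837765695/65744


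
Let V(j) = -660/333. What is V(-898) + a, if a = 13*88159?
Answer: 127213217/111 ≈ 1.1461e+6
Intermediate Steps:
V(j) = -220/111 (V(j) = -660*1/333 = -220/111)
a = 1146067
V(-898) + a = -220/111 + 1146067 = 127213217/111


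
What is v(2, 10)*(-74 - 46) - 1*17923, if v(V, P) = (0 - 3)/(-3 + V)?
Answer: -18283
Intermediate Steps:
v(V, P) = -3/(-3 + V)
v(2, 10)*(-74 - 46) - 1*17923 = (-3/(-3 + 2))*(-74 - 46) - 1*17923 = -3/(-1)*(-120) - 17923 = -3*(-1)*(-120) - 17923 = 3*(-120) - 17923 = -360 - 17923 = -18283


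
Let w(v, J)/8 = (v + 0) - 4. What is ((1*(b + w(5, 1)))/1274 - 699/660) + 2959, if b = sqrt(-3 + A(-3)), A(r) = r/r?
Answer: 414526719/140140 + I*sqrt(2)/1274 ≈ 2957.9 + 0.0011101*I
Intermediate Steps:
A(r) = 1
b = I*sqrt(2) (b = sqrt(-3 + 1) = sqrt(-2) = I*sqrt(2) ≈ 1.4142*I)
w(v, J) = -32 + 8*v (w(v, J) = 8*((v + 0) - 4) = 8*(v - 4) = 8*(-4 + v) = -32 + 8*v)
((1*(b + w(5, 1)))/1274 - 699/660) + 2959 = ((1*(I*sqrt(2) + (-32 + 8*5)))/1274 - 699/660) + 2959 = ((1*(I*sqrt(2) + (-32 + 40)))*(1/1274) - 699*1/660) + 2959 = ((1*(I*sqrt(2) + 8))*(1/1274) - 233/220) + 2959 = ((1*(8 + I*sqrt(2)))*(1/1274) - 233/220) + 2959 = ((8 + I*sqrt(2))*(1/1274) - 233/220) + 2959 = ((4/637 + I*sqrt(2)/1274) - 233/220) + 2959 = (-147541/140140 + I*sqrt(2)/1274) + 2959 = 414526719/140140 + I*sqrt(2)/1274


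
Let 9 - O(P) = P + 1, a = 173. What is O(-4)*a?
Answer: 2076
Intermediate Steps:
O(P) = 8 - P (O(P) = 9 - (P + 1) = 9 - (1 + P) = 9 + (-1 - P) = 8 - P)
O(-4)*a = (8 - 1*(-4))*173 = (8 + 4)*173 = 12*173 = 2076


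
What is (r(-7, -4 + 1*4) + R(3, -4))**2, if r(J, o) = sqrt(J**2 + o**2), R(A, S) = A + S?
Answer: 36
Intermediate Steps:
(r(-7, -4 + 1*4) + R(3, -4))**2 = (sqrt((-7)**2 + (-4 + 1*4)**2) + (3 - 4))**2 = (sqrt(49 + (-4 + 4)**2) - 1)**2 = (sqrt(49 + 0**2) - 1)**2 = (sqrt(49 + 0) - 1)**2 = (sqrt(49) - 1)**2 = (7 - 1)**2 = 6**2 = 36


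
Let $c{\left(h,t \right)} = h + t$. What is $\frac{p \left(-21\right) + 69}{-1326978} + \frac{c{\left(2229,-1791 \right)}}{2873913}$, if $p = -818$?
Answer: $- \frac{5442795683}{423735480546} \approx -0.012845$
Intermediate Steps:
$\frac{p \left(-21\right) + 69}{-1326978} + \frac{c{\left(2229,-1791 \right)}}{2873913} = \frac{\left(-818\right) \left(-21\right) + 69}{-1326978} + \frac{2229 - 1791}{2873913} = \left(17178 + 69\right) \left(- \frac{1}{1326978}\right) + 438 \cdot \frac{1}{2873913} = 17247 \left(- \frac{1}{1326978}\right) + \frac{146}{957971} = - \frac{5749}{442326} + \frac{146}{957971} = - \frac{5442795683}{423735480546}$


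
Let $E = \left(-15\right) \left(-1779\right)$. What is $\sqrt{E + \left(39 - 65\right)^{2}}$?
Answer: $\sqrt{27361} \approx 165.41$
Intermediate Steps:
$E = 26685$
$\sqrt{E + \left(39 - 65\right)^{2}} = \sqrt{26685 + \left(39 - 65\right)^{2}} = \sqrt{26685 + \left(-26\right)^{2}} = \sqrt{26685 + 676} = \sqrt{27361}$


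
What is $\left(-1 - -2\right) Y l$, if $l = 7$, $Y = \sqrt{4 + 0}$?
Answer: $14$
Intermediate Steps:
$Y = 2$ ($Y = \sqrt{4} = 2$)
$\left(-1 - -2\right) Y l = \left(-1 - -2\right) 2 \cdot 7 = \left(-1 + 2\right) 2 \cdot 7 = 1 \cdot 2 \cdot 7 = 2 \cdot 7 = 14$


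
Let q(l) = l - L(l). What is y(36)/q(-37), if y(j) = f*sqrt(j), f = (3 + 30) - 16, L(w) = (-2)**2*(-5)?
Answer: -6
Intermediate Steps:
L(w) = -20 (L(w) = 4*(-5) = -20)
f = 17 (f = 33 - 16 = 17)
q(l) = 20 + l (q(l) = l - 1*(-20) = l + 20 = 20 + l)
y(j) = 17*sqrt(j)
y(36)/q(-37) = (17*sqrt(36))/(20 - 37) = (17*6)/(-17) = 102*(-1/17) = -6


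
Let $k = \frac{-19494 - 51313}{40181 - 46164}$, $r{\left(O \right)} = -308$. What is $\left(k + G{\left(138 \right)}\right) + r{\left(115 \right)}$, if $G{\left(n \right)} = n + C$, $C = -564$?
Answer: $- \frac{4320715}{5983} \approx -722.17$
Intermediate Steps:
$G{\left(n \right)} = -564 + n$ ($G{\left(n \right)} = n - 564 = -564 + n$)
$k = \frac{70807}{5983}$ ($k = - \frac{70807}{-5983} = \left(-70807\right) \left(- \frac{1}{5983}\right) = \frac{70807}{5983} \approx 11.835$)
$\left(k + G{\left(138 \right)}\right) + r{\left(115 \right)} = \left(\frac{70807}{5983} + \left(-564 + 138\right)\right) - 308 = \left(\frac{70807}{5983} - 426\right) - 308 = - \frac{2477951}{5983} - 308 = - \frac{4320715}{5983}$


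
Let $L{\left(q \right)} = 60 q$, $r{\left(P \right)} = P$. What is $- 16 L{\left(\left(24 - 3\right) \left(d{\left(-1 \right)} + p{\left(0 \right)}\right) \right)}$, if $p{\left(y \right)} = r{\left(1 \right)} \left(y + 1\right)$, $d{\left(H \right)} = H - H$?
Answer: $-20160$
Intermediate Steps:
$d{\left(H \right)} = 0$
$p{\left(y \right)} = 1 + y$ ($p{\left(y \right)} = 1 \left(y + 1\right) = 1 \left(1 + y\right) = 1 + y$)
$- 16 L{\left(\left(24 - 3\right) \left(d{\left(-1 \right)} + p{\left(0 \right)}\right) \right)} = - 16 \cdot 60 \left(24 - 3\right) \left(0 + \left(1 + 0\right)\right) = - 16 \cdot 60 \cdot 21 \left(0 + 1\right) = - 16 \cdot 60 \cdot 21 \cdot 1 = - 16 \cdot 60 \cdot 21 = \left(-16\right) 1260 = -20160$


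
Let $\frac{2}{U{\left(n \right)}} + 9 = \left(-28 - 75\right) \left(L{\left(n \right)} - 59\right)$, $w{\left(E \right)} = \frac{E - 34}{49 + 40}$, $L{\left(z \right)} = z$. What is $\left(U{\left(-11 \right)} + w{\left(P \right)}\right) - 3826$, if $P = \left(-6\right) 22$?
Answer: $- \frac{2453236502}{640889} \approx -3827.9$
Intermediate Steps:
$P = -132$
$w{\left(E \right)} = - \frac{34}{89} + \frac{E}{89}$ ($w{\left(E \right)} = \frac{-34 + E}{89} = \left(-34 + E\right) \frac{1}{89} = - \frac{34}{89} + \frac{E}{89}$)
$U{\left(n \right)} = \frac{2}{6068 - 103 n}$ ($U{\left(n \right)} = \frac{2}{-9 + \left(-28 - 75\right) \left(n - 59\right)} = \frac{2}{-9 - 103 \left(-59 + n\right)} = \frac{2}{-9 - \left(-6077 + 103 n\right)} = \frac{2}{6068 - 103 n}$)
$\left(U{\left(-11 \right)} + w{\left(P \right)}\right) - 3826 = \left(- \frac{2}{-6068 + 103 \left(-11\right)} + \left(- \frac{34}{89} + \frac{1}{89} \left(-132\right)\right)\right) - 3826 = \left(- \frac{2}{-6068 - 1133} - \frac{166}{89}\right) - 3826 = \left(- \frac{2}{-7201} - \frac{166}{89}\right) - 3826 = \left(\left(-2\right) \left(- \frac{1}{7201}\right) - \frac{166}{89}\right) - 3826 = \left(\frac{2}{7201} - \frac{166}{89}\right) - 3826 = - \frac{1195188}{640889} - 3826 = - \frac{2453236502}{640889}$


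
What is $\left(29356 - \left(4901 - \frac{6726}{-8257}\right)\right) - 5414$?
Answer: $\frac{157214811}{8257} \approx 19040.0$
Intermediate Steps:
$\left(29356 - \left(4901 - \frac{6726}{-8257}\right)\right) - 5414 = \left(29356 - \left(4901 - - \frac{6726}{8257}\right)\right) - 5414 = \left(29356 - \frac{40474283}{8257}\right) - 5414 = \frac{201918209}{8257} - 5414 = \frac{157214811}{8257}$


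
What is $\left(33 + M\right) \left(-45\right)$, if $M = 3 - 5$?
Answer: $-1395$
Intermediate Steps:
$M = -2$ ($M = 3 - 5 = -2$)
$\left(33 + M\right) \left(-45\right) = \left(33 - 2\right) \left(-45\right) = 31 \left(-45\right) = -1395$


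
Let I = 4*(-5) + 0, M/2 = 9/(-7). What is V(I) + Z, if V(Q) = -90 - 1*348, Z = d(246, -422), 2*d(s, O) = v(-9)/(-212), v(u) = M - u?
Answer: -1300029/2968 ≈ -438.02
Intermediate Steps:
M = -18/7 (M = 2*(9/(-7)) = 2*(9*(-1/7)) = 2*(-9/7) = -18/7 ≈ -2.5714)
v(u) = -18/7 - u
d(s, O) = -45/2968 (d(s, O) = ((-18/7 - 1*(-9))/(-212))/2 = ((-18/7 + 9)*(-1/212))/2 = ((45/7)*(-1/212))/2 = (1/2)*(-45/1484) = -45/2968)
Z = -45/2968 ≈ -0.015162
I = -20 (I = -20 + 0 = -20)
V(Q) = -438 (V(Q) = -90 - 348 = -438)
V(I) + Z = -438 - 45/2968 = -1300029/2968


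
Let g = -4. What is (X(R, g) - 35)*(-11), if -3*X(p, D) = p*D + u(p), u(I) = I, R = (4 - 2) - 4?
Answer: 407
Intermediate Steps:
R = -2 (R = 2 - 4 = -2)
X(p, D) = -p/3 - D*p/3 (X(p, D) = -(p*D + p)/3 = -(D*p + p)/3 = -(p + D*p)/3 = -p/3 - D*p/3)
(X(R, g) - 35)*(-11) = ((⅓)*(-2)*(-1 - 1*(-4)) - 35)*(-11) = ((⅓)*(-2)*(-1 + 4) - 35)*(-11) = ((⅓)*(-2)*3 - 35)*(-11) = (-2 - 35)*(-11) = -37*(-11) = 407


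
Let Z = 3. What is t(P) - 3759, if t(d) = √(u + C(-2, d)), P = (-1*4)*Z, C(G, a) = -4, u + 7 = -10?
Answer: -3759 + I*√21 ≈ -3759.0 + 4.5826*I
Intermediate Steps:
u = -17 (u = -7 - 10 = -17)
P = -12 (P = -1*4*3 = -4*3 = -12)
t(d) = I*√21 (t(d) = √(-17 - 4) = √(-21) = I*√21)
t(P) - 3759 = I*√21 - 3759 = -3759 + I*√21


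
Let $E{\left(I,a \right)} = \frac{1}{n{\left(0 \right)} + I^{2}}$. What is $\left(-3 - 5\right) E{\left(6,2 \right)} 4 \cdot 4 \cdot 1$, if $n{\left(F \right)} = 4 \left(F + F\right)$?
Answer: $- \frac{32}{9} \approx -3.5556$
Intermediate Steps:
$n{\left(F \right)} = 8 F$ ($n{\left(F \right)} = 4 \cdot 2 F = 8 F$)
$E{\left(I,a \right)} = \frac{1}{I^{2}}$ ($E{\left(I,a \right)} = \frac{1}{8 \cdot 0 + I^{2}} = \frac{1}{0 + I^{2}} = \frac{1}{I^{2}}$)
$\left(-3 - 5\right) E{\left(6,2 \right)} 4 \cdot 4 \cdot 1 = \frac{-3 - 5}{36} \cdot 4 \cdot 4 \cdot 1 = \left(-8\right) \frac{1}{36} \cdot 16 \cdot 1 = \left(- \frac{2}{9}\right) 16 = - \frac{32}{9}$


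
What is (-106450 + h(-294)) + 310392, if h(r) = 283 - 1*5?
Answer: 204220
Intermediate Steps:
h(r) = 278 (h(r) = 283 - 5 = 278)
(-106450 + h(-294)) + 310392 = (-106450 + 278) + 310392 = -106172 + 310392 = 204220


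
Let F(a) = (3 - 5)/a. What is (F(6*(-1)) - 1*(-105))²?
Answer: 99856/9 ≈ 11095.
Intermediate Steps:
F(a) = -2/a
(F(6*(-1)) - 1*(-105))² = (-2/(6*(-1)) - 1*(-105))² = (-2/(-6) + 105)² = (-2*(-⅙) + 105)² = (⅓ + 105)² = (316/3)² = 99856/9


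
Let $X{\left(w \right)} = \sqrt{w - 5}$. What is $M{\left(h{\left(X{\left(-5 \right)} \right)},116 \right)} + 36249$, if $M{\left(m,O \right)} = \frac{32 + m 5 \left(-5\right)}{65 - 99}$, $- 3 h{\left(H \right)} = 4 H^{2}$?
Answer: $\frac{1849151}{51} \approx 36258.0$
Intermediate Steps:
$X{\left(w \right)} = \sqrt{-5 + w}$
$h{\left(H \right)} = - \frac{4 H^{2}}{3}$
$M{\left(m,O \right)} = - \frac{16}{17} + \frac{25 m}{34}$ ($M{\left(m,O \right)} = \frac{32 + 5 m \left(-5\right)}{-34} = \left(32 - 25 m\right) \left(- \frac{1}{34}\right) = - \frac{16}{17} + \frac{25 m}{34}$)
$M{\left(h{\left(X{\left(-5 \right)} \right)},116 \right)} + 36249 = \left(- \frac{16}{17} + \frac{25 \left(- \frac{4 \left(\sqrt{-5 - 5}\right)^{2}}{3}\right)}{34}\right) + 36249 = \left(- \frac{16}{17} + \frac{25 \left(- \frac{4 \left(\sqrt{-10}\right)^{2}}{3}\right)}{34}\right) + 36249 = \left(- \frac{16}{17} + \frac{25 \left(- \frac{4 \left(i \sqrt{10}\right)^{2}}{3}\right)}{34}\right) + 36249 = \left(- \frac{16}{17} + \frac{25 \left(\left(- \frac{4}{3}\right) \left(-10\right)\right)}{34}\right) + 36249 = \left(- \frac{16}{17} + \frac{25}{34} \cdot \frac{40}{3}\right) + 36249 = \left(- \frac{16}{17} + \frac{500}{51}\right) + 36249 = \frac{452}{51} + 36249 = \frac{1849151}{51}$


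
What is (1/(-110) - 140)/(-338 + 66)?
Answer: 15401/29920 ≈ 0.51474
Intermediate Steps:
(1/(-110) - 140)/(-338 + 66) = (-1/110 - 140)/(-272) = -15401/110*(-1/272) = 15401/29920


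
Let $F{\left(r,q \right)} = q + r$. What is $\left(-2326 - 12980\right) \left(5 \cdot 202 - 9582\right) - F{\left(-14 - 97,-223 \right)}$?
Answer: $131203366$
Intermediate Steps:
$\left(-2326 - 12980\right) \left(5 \cdot 202 - 9582\right) - F{\left(-14 - 97,-223 \right)} = \left(-2326 - 12980\right) \left(5 \cdot 202 - 9582\right) - \left(-223 - 111\right) = - 15306 \left(1010 - 9582\right) - \left(-223 - 111\right) = \left(-15306\right) \left(-8572\right) - \left(-223 - 111\right) = 131203032 - -334 = 131203032 + 334 = 131203366$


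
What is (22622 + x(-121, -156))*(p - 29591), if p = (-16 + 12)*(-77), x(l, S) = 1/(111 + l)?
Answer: -6624370977/10 ≈ -6.6244e+8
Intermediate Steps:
p = 308 (p = -4*(-77) = 308)
(22622 + x(-121, -156))*(p - 29591) = (22622 + 1/(111 - 121))*(308 - 29591) = (22622 + 1/(-10))*(-29283) = (22622 - ⅒)*(-29283) = (226219/10)*(-29283) = -6624370977/10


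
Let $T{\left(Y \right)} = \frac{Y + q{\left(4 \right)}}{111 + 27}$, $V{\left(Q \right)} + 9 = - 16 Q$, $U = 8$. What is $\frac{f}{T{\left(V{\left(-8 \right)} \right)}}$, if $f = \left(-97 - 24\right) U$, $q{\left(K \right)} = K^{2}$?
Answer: $- \frac{44528}{45} \approx -989.51$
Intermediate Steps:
$V{\left(Q \right)} = -9 - 16 Q$
$f = -968$ ($f = \left(-97 - 24\right) 8 = \left(-121\right) 8 = -968$)
$T{\left(Y \right)} = \frac{8}{69} + \frac{Y}{138}$ ($T{\left(Y \right)} = \frac{Y + 4^{2}}{111 + 27} = \frac{Y + 16}{138} = \left(16 + Y\right) \frac{1}{138} = \frac{8}{69} + \frac{Y}{138}$)
$\frac{f}{T{\left(V{\left(-8 \right)} \right)}} = - \frac{968}{\frac{8}{69} + \frac{-9 - -128}{138}} = - \frac{968}{\frac{8}{69} + \frac{-9 + 128}{138}} = - \frac{968}{\frac{8}{69} + \frac{1}{138} \cdot 119} = - \frac{968}{\frac{8}{69} + \frac{119}{138}} = - \frac{968}{\frac{45}{46}} = \left(-968\right) \frac{46}{45} = - \frac{44528}{45}$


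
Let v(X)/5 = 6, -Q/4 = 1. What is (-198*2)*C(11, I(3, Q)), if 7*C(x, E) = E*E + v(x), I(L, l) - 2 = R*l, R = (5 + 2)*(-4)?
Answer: -5158296/7 ≈ -7.3690e+5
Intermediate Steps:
Q = -4 (Q = -4*1 = -4)
v(X) = 30 (v(X) = 5*6 = 30)
R = -28 (R = 7*(-4) = -28)
I(L, l) = 2 - 28*l
C(x, E) = 30/7 + E²/7 (C(x, E) = (E*E + 30)/7 = (E² + 30)/7 = (30 + E²)/7 = 30/7 + E²/7)
(-198*2)*C(11, I(3, Q)) = (-198*2)*(30/7 + (2 - 28*(-4))²/7) = -396*(30/7 + (2 + 112)²/7) = -396*(30/7 + (⅐)*114²) = -396*(30/7 + (⅐)*12996) = -396*(30/7 + 12996/7) = -396*13026/7 = -5158296/7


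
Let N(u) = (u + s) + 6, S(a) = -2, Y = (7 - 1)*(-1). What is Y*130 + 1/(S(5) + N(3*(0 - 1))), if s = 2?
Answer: -2339/3 ≈ -779.67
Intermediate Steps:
Y = -6 (Y = 6*(-1) = -6)
N(u) = 8 + u (N(u) = (u + 2) + 6 = (2 + u) + 6 = 8 + u)
Y*130 + 1/(S(5) + N(3*(0 - 1))) = -6*130 + 1/(-2 + (8 + 3*(0 - 1))) = -780 + 1/(-2 + (8 + 3*(-1))) = -780 + 1/(-2 + (8 - 3)) = -780 + 1/(-2 + 5) = -780 + 1/3 = -780 + ⅓ = -2339/3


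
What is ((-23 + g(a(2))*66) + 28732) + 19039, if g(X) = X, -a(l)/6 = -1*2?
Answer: 48540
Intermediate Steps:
a(l) = 12 (a(l) = -(-6)*2 = -6*(-2) = 12)
((-23 + g(a(2))*66) + 28732) + 19039 = ((-23 + 12*66) + 28732) + 19039 = ((-23 + 792) + 28732) + 19039 = (769 + 28732) + 19039 = 29501 + 19039 = 48540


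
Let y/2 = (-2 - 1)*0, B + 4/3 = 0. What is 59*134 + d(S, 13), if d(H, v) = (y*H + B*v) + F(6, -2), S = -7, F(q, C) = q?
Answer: 23684/3 ≈ 7894.7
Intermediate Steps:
B = -4/3 (B = -4/3 + 0 = -4/3 ≈ -1.3333)
y = 0 (y = 2*((-2 - 1)*0) = 2*(-3*0) = 2*0 = 0)
d(H, v) = 6 - 4*v/3 (d(H, v) = (0*H - 4*v/3) + 6 = (0 - 4*v/3) + 6 = -4*v/3 + 6 = 6 - 4*v/3)
59*134 + d(S, 13) = 59*134 + (6 - 4/3*13) = 7906 + (6 - 52/3) = 7906 - 34/3 = 23684/3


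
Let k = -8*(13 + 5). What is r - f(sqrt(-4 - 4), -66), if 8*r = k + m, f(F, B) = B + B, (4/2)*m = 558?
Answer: 1191/8 ≈ 148.88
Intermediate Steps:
m = 279 (m = (1/2)*558 = 279)
k = -144 (k = -8*18 = -144)
f(F, B) = 2*B
r = 135/8 (r = (-144 + 279)/8 = (1/8)*135 = 135/8 ≈ 16.875)
r - f(sqrt(-4 - 4), -66) = 135/8 - 2*(-66) = 135/8 - 1*(-132) = 135/8 + 132 = 1191/8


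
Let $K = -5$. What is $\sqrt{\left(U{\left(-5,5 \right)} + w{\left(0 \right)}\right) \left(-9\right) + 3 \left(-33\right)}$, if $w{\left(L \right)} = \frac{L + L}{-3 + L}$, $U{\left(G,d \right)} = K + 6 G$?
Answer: $6 \sqrt{6} \approx 14.697$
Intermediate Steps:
$U{\left(G,d \right)} = -5 + 6 G$
$w{\left(L \right)} = \frac{2 L}{-3 + L}$
$\sqrt{\left(U{\left(-5,5 \right)} + w{\left(0 \right)}\right) \left(-9\right) + 3 \left(-33\right)} = \sqrt{\left(\left(-5 + 6 \left(-5\right)\right) + 2 \cdot 0 \frac{1}{-3 + 0}\right) \left(-9\right) + 3 \left(-33\right)} = \sqrt{\left(\left(-5 - 30\right) + 2 \cdot 0 \frac{1}{-3}\right) \left(-9\right) - 99} = \sqrt{\left(-35 + 2 \cdot 0 \left(- \frac{1}{3}\right)\right) \left(-9\right) - 99} = \sqrt{\left(-35 + 0\right) \left(-9\right) - 99} = \sqrt{\left(-35\right) \left(-9\right) - 99} = \sqrt{315 - 99} = \sqrt{216} = 6 \sqrt{6}$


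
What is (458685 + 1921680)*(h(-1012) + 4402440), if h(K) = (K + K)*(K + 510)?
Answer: 12897979188120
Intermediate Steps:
h(K) = 2*K*(510 + K) (h(K) = (2*K)*(510 + K) = 2*K*(510 + K))
(458685 + 1921680)*(h(-1012) + 4402440) = (458685 + 1921680)*(2*(-1012)*(510 - 1012) + 4402440) = 2380365*(2*(-1012)*(-502) + 4402440) = 2380365*(1016048 + 4402440) = 2380365*5418488 = 12897979188120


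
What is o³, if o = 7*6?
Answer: 74088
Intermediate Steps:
o = 42
o³ = 42³ = 74088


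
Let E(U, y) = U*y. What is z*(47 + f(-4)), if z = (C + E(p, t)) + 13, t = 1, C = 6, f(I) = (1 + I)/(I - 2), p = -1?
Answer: 855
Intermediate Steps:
f(I) = (1 + I)/(-2 + I)
z = 18 (z = (6 - 1*1) + 13 = (6 - 1) + 13 = 5 + 13 = 18)
z*(47 + f(-4)) = 18*(47 + (1 - 4)/(-2 - 4)) = 18*(47 - 3/(-6)) = 18*(47 - 1/6*(-3)) = 18*(47 + 1/2) = 18*(95/2) = 855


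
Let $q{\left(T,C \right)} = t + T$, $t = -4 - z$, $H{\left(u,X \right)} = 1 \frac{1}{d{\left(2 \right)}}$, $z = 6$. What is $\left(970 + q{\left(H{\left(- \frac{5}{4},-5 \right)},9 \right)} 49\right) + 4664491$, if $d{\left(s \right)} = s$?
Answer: $\frac{9329991}{2} \approx 4.665 \cdot 10^{6}$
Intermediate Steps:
$H{\left(u,X \right)} = \frac{1}{2}$ ($H{\left(u,X \right)} = 1 \cdot \frac{1}{2} = \frac{1}{2}$)
$t = -10$ ($t = -4 - 6 = -10$)
$q{\left(T,C \right)} = -10 + T$
$\left(970 + q{\left(H{\left(- \frac{5}{4},-5 \right)},9 \right)} 49\right) + 4664491 = \left(970 + \left(-10 + \frac{1}{2}\right) 49\right) + 4664491 = \left(970 - \frac{931}{2}\right) + 4664491 = \frac{1009}{2} + 4664491 = \frac{9329991}{2}$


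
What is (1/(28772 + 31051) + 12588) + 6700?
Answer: 1153866025/59823 ≈ 19288.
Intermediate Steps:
(1/(28772 + 31051) + 12588) + 6700 = (1/59823 + 12588) + 6700 = 753051925/59823 + 6700 = 1153866025/59823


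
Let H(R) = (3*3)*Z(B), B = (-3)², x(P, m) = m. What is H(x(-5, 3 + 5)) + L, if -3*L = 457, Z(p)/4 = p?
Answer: 515/3 ≈ 171.67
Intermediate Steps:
B = 9
Z(p) = 4*p
H(R) = 324 (H(R) = (3*3)*(4*9) = 9*36 = 324)
L = -457/3 (L = -⅓*457 = -457/3 ≈ -152.33)
H(x(-5, 3 + 5)) + L = 324 - 457/3 = 515/3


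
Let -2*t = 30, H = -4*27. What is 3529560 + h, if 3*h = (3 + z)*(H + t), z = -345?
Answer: 3543582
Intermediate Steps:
H = -108
t = -15 (t = -½*30 = -15)
h = 14022 (h = ((3 - 345)*(-108 - 15))/3 = (-342*(-123))/3 = (⅓)*42066 = 14022)
3529560 + h = 3529560 + 14022 = 3543582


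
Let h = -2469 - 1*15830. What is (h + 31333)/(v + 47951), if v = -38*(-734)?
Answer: 13034/75843 ≈ 0.17185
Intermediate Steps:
v = 27892
h = -18299 (h = -2469 - 15830 = -18299)
(h + 31333)/(v + 47951) = (-18299 + 31333)/(27892 + 47951) = 13034/75843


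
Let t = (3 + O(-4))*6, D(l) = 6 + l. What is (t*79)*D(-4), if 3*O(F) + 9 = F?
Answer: -1264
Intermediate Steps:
O(F) = -3 + F/3
t = -8 (t = (3 + (-3 + (1/3)*(-4)))*6 = (3 + (-3 - 4/3))*6 = (3 - 13/3)*6 = -4/3*6 = -8)
(t*79)*D(-4) = (-8*79)*(6 - 4) = -632*2 = -1264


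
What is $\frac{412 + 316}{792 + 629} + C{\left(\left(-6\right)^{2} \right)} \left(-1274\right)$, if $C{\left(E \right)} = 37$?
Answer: $- \frac{9568910}{203} \approx -47138.0$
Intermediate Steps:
$\frac{412 + 316}{792 + 629} + C{\left(\left(-6\right)^{2} \right)} \left(-1274\right) = \frac{412 + 316}{792 + 629} + 37 \left(-1274\right) = \frac{728}{1421} - 47138 = 728 \cdot \frac{1}{1421} - 47138 = \frac{104}{203} - 47138 = - \frac{9568910}{203}$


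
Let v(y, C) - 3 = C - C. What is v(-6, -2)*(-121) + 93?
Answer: -270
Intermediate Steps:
v(y, C) = 3 (v(y, C) = 3 + (C - C) = 3 + 0 = 3)
v(-6, -2)*(-121) + 93 = 3*(-121) + 93 = -363 + 93 = -270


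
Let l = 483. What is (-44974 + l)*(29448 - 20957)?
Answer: -377773081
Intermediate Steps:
(-44974 + l)*(29448 - 20957) = (-44974 + 483)*(29448 - 20957) = -44491*8491 = -377773081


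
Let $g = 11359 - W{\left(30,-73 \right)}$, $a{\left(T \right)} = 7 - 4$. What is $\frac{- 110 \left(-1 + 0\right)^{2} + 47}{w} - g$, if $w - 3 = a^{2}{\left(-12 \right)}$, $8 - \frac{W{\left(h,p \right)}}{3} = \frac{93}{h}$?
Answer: $- \frac{226991}{20} \approx -11350.0$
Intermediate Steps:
$W{\left(h,p \right)} = 24 - \frac{279}{h}$ ($W{\left(h,p \right)} = 24 - 3 \frac{93}{h} = 24 - \frac{279}{h}$)
$a{\left(T \right)} = 3$ ($a{\left(T \right)} = 7 - 4 = 3$)
$g = \frac{113443}{10}$ ($g = 11359 - \left(24 - \frac{279}{30}\right) = 11359 - \left(24 - \frac{93}{10}\right) = 11359 - \frac{147}{10} = \frac{113443}{10} \approx 11344.0$)
$w = 12$ ($w = 3 + 3^{2} = 3 + 9 = 12$)
$\frac{- 110 \left(-1 + 0\right)^{2} + 47}{w} - g = \frac{- 110 \left(-1 + 0\right)^{2} + 47}{12} - \frac{113443}{10} = \left(- 110 \left(-1\right)^{2} + 47\right) \frac{1}{12} - \frac{113443}{10} = \left(\left(-110\right) 1 + 47\right) \frac{1}{12} - \frac{113443}{10} = \left(-110 + 47\right) \frac{1}{12} - \frac{113443}{10} = \left(-63\right) \frac{1}{12} - \frac{113443}{10} = - \frac{21}{4} - \frac{113443}{10} = - \frac{226991}{20}$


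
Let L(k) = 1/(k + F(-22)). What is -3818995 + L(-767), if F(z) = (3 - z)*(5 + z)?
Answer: -4552242041/1192 ≈ -3.8190e+6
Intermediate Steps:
L(k) = 1/(-425 + k) (L(k) = 1/(k + (15 - 1*(-22)² - 2*(-22))) = 1/(k + (15 - 1*484 + 44)) = 1/(k + (15 - 484 + 44)) = 1/(k - 425) = 1/(-425 + k))
-3818995 + L(-767) = -3818995 + 1/(-425 - 767) = -3818995 + 1/(-1192) = -3818995 - 1/1192 = -4552242041/1192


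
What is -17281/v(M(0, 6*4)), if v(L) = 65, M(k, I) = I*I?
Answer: -17281/65 ≈ -265.86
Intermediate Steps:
M(k, I) = I²
-17281/v(M(0, 6*4)) = -17281/65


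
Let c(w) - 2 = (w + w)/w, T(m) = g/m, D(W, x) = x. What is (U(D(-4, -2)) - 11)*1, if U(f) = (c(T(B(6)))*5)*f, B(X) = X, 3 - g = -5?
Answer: -51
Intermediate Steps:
g = 8 (g = 3 - 1*(-5) = 3 + 5 = 8)
T(m) = 8/m
c(w) = 4 (c(w) = 2 + (w + w)/w = 2 + (2*w)/w = 2 + 2 = 4)
U(f) = 20*f (U(f) = (4*5)*f = 20*f)
(U(D(-4, -2)) - 11)*1 = (20*(-2) - 11)*1 = (-40 - 11)*1 = -51*1 = -51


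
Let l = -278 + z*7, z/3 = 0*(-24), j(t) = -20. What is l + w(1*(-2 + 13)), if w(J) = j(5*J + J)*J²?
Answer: -2698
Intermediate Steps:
z = 0 (z = 3*(0*(-24)) = 3*0 = 0)
w(J) = -20*J²
l = -278 (l = -278 + 0*7 = -278 + 0 = -278)
l + w(1*(-2 + 13)) = -278 - 20*(-2 + 13)² = -278 - 20*(1*11)² = -278 - 20*11² = -278 - 20*121 = -278 - 2420 = -2698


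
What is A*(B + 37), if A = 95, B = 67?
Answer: 9880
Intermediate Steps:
A*(B + 37) = 95*(67 + 37) = 95*104 = 9880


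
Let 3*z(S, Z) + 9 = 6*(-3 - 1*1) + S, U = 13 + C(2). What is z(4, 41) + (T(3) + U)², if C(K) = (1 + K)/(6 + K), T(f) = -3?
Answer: 18811/192 ≈ 97.974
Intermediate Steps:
C(K) = (1 + K)/(6 + K)
U = 107/8 (U = 13 + (1 + 2)/(6 + 2) = 13 + 3/8 = 107/8 ≈ 13.375)
z(S, Z) = -11 + S/3 (z(S, Z) = -3 + (6*(-3 - 1*1) + S)/3 = -3 + (6*(-3 - 1) + S)/3 = -3 + (6*(-4) + S)/3 = -3 + (-24 + S)/3 = -3 + (-8 + S/3) = -11 + S/3)
z(4, 41) + (T(3) + U)² = (-11 + (⅓)*4) + (-3 + 107/8)² = (-11 + 4/3) + (83/8)² = -29/3 + 6889/64 = 18811/192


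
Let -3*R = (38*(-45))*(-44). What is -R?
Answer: 25080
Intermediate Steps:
R = -25080 (R = -38*(-45)*(-44)/3 = -(-570)*(-44) = -⅓*75240 = -25080)
-R = -1*(-25080) = 25080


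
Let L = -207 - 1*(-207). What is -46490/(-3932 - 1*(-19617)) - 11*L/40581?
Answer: -9298/3137 ≈ -2.9640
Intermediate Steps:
L = 0 (L = -207 + 207 = 0)
-46490/(-3932 - 1*(-19617)) - 11*L/40581 = -46490/(-3932 - 1*(-19617)) - 11*0/40581 = -46490/(-3932 + 19617) + 0*(1/40581) = -46490/15685 + 0 = -46490*1/15685 + 0 = -9298/3137 + 0 = -9298/3137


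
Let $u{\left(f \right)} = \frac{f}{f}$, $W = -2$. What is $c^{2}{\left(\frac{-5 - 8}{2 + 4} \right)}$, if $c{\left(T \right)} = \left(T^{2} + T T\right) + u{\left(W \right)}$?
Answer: $\frac{34969}{324} \approx 107.93$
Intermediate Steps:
$u{\left(f \right)} = 1$
$c{\left(T \right)} = 1 + 2 T^{2}$ ($c{\left(T \right)} = \left(T^{2} + T T\right) + 1 = \left(T^{2} + T^{2}\right) + 1 = 2 T^{2} + 1 = 1 + 2 T^{2}$)
$c^{2}{\left(\frac{-5 - 8}{2 + 4} \right)} = \left(1 + 2 \left(\frac{-5 - 8}{2 + 4}\right)^{2}\right)^{2} = \left(1 + 2 \left(- \frac{13}{6}\right)^{2}\right)^{2} = \left(1 + 2 \cdot \frac{169}{36}\right)^{2} = \left(1 + \frac{169}{18}\right)^{2} = \left(\frac{187}{18}\right)^{2} = \frac{34969}{324}$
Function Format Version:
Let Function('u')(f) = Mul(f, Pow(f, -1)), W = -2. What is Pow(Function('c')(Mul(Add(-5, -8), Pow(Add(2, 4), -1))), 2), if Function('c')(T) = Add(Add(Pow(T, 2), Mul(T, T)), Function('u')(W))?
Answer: Rational(34969, 324) ≈ 107.93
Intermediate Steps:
Function('u')(f) = 1
Function('c')(T) = Add(1, Mul(2, Pow(T, 2))) (Function('c')(T) = Add(Add(Pow(T, 2), Mul(T, T)), 1) = Add(Add(Pow(T, 2), Pow(T, 2)), 1) = Add(Mul(2, Pow(T, 2)), 1) = Add(1, Mul(2, Pow(T, 2))))
Pow(Function('c')(Mul(Add(-5, -8), Pow(Add(2, 4), -1))), 2) = Pow(Add(1, Mul(2, Pow(Mul(Add(-5, -8), Pow(Add(2, 4), -1)), 2))), 2) = Pow(Add(1, Mul(2, Pow(Mul(-13, Pow(6, -1)), 2))), 2) = Pow(Add(1, Mul(2, Pow(Mul(-13, Rational(1, 6)), 2))), 2) = Pow(Add(1, Mul(2, Pow(Rational(-13, 6), 2))), 2) = Pow(Add(1, Mul(2, Rational(169, 36))), 2) = Pow(Add(1, Rational(169, 18)), 2) = Pow(Rational(187, 18), 2) = Rational(34969, 324)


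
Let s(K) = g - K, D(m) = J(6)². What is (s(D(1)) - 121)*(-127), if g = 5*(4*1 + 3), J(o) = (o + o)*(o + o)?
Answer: 2644394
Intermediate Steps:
J(o) = 4*o² (J(o) = (2*o)*(2*o) = 4*o²)
g = 35 (g = 5*(4 + 3) = 5*7 = 35)
D(m) = 20736 (D(m) = (4*6²)² = (4*36)² = 144² = 20736)
s(K) = 35 - K
(s(D(1)) - 121)*(-127) = ((35 - 1*20736) - 121)*(-127) = ((35 - 20736) - 121)*(-127) = (-20701 - 121)*(-127) = -20822*(-127) = 2644394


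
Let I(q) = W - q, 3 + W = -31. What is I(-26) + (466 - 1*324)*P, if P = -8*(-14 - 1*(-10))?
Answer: 4536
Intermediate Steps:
P = 32 (P = -8*(-14 + 10) = -8*(-4) = 32)
W = -34 (W = -3 - 31 = -34)
I(q) = -34 - q
I(-26) + (466 - 1*324)*P = (-34 - 1*(-26)) + (466 - 1*324)*32 = (-34 + 26) + (466 - 324)*32 = -8 + 142*32 = -8 + 4544 = 4536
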